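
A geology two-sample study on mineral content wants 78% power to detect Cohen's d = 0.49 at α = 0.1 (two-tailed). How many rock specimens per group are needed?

z_{α/2} = 1.645, z_β = Φ⁻¹(0.78) = 0.772. For small effect (d = 0.49): n per group = 2(z_{α/2} + z_β)²/d² = 2(1.645 + 0.772)²/0.49² = 48.7 → 49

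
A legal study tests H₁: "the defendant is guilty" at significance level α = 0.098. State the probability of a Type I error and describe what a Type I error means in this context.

P(Type I error) = α = 0.098. A Type I error is rejecting H₀ when H₀ is actually true (false positive) — here, concluding that the defendant is guilty when in fact this is not the case. Consequence: convicting an innocent person.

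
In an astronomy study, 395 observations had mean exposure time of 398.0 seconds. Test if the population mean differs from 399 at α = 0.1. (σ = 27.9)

z = (x̄ - μ₀)/(σ/√n) = (398.0 - 399)/(27.9/√395) = -0.712. Critical value: ±1.645. Since |-0.712| ≤ 1.645, Fail to reject H₀.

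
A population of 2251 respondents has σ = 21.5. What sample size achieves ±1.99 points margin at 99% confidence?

Without FPC: n₀ = (2.576×21.5/1.99)² = 774.573. With FPC: n = n₀N/(n₀+N-1) = 576.5 → n = 577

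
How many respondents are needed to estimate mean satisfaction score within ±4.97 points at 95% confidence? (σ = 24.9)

n = (z*σ/E)² = (1.96×24.9/4.97)² = 96.4 → n = 97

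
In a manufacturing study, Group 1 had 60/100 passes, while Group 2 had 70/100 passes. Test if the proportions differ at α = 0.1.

p̂₁ = 0.6, p̂₂ = 0.7, pooled p̂ = 0.65. z = -1.482. Critical: ±1.645. Fail to reject H₀.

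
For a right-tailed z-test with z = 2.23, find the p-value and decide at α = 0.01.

p = P(Z > 2.23) = 1 - Φ(2.23) ≈ 0.0129. Since p ≥ 0.01, fail to reject H₀ (not significant) at α = 0.01.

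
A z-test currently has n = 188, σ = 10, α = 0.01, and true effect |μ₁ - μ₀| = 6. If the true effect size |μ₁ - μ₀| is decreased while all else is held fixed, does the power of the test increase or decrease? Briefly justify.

Power decreases: a smaller true effect decreases the non-centrality λ = |μ₁ - μ₀|/(σ/√n).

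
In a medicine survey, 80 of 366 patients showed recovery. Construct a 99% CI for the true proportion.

p̂ = 0.219. CI = p̂ ± z*√(p̂(1-p̂)/n) = (0.163, 0.274)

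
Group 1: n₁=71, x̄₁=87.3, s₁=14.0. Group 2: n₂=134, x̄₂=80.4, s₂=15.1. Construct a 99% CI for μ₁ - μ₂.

Difference = 6.9. SE = √(14.0²/71 + 15.1²/134) = 2.112. CI = (1.46, 12.34)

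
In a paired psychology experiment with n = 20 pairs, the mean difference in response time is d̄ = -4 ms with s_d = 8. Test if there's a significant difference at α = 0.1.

t = d̄/(s_d/√n) = -4/(8/√20) = -2.236. df = 19, critical t = ±1.729. Reject H₀.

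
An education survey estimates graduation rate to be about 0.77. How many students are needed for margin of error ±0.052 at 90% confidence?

n = z²p(1-p)/E² = 1.645²×0.77×0.23/0.052² = 177.2 → n = 178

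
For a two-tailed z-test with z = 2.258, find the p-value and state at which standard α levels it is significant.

p = 2·P(Z > |2.258|) = 2·(1 - Φ(2.258)) ≈ 0.0239. Significant at α = 0.1; Significant at α = 0.05.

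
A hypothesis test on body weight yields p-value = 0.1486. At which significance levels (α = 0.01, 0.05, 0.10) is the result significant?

p = 0.1486. Not significant at any of the given levels.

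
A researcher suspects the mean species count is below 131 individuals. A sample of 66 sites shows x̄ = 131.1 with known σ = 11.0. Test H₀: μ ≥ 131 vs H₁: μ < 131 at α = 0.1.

z = 0.074. Critical value: -1.28. Fail to reject H₀.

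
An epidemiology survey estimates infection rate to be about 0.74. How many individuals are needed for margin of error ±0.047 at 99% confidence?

n = z²p(1-p)/E² = 2.576²×0.74×0.26/0.047² = 578.0 → n = 578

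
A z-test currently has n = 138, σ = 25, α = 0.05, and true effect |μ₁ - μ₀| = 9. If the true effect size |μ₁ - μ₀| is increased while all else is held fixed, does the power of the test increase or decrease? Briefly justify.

Power increases: a larger true effect increases the non-centrality λ = |μ₁ - μ₀|/(σ/√n).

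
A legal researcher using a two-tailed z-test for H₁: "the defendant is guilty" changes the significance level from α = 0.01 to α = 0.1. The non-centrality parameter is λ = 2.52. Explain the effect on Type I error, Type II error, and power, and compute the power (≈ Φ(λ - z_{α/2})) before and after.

Increasing α from 0.01 to 0.1:
• Type I error rate increases (α is the Type I rate by definition).
• Critical value moves from z_{α/2} = 2.576 to 1.645, so power = Φ(λ - z_{α/2}) goes from Φ(2.52 - 2.576) = 0.478 to Φ(2.52 - 1.645) = 0.809.
• Type II error rate β = 1 - power therefore decreases (0.522 → 0.191).
Appropriate when false negatives are costly — here, acquitting a guilty person.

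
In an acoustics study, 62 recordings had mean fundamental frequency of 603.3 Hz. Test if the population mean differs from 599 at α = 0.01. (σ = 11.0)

z = (x̄ - μ₀)/(σ/√n) = (603.3 - 599)/(11.0/√62) = 3.078. Critical value: ±2.576. Since |3.078| > 2.576, Reject H₀.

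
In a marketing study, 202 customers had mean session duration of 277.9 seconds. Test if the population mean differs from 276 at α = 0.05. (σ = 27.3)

z = (x̄ - μ₀)/(σ/√n) = (277.9 - 276)/(27.3/√202) = 0.989. Critical value: ±1.96. Since |0.989| ≤ 1.96, Fail to reject H₀.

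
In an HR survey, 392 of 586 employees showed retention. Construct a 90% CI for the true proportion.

p̂ = 0.669. CI = p̂ ± z*√(p̂(1-p̂)/n) = (0.637, 0.701)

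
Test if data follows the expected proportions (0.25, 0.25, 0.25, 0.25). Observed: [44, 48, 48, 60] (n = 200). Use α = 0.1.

Expected: [50.0, 50.0, 50.0, 50.0]. χ² = 2.88. df = 3, critical = 6.251. Fail to reject H₀.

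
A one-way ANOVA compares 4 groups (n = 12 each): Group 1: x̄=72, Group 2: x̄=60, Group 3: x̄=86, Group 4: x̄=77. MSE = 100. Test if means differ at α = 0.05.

Grand mean = 73.75. SS_between = 4233.0, MS_between = 1411.0. F = 14.11, F_crit ≈ 2.816. Reject H₀.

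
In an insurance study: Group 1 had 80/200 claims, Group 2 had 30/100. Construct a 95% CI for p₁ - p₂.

p̂₁ = 0.4, p̂₂ = 0.3. Difference = 0.1. CI = (-0.013, 0.213)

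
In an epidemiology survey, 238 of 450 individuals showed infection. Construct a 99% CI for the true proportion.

p̂ = 0.529. CI = p̂ ± z*√(p̂(1-p̂)/n) = (0.468, 0.59)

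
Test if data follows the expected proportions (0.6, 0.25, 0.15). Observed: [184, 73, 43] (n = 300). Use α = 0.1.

Expected: [180.0, 75.0, 45.0]. χ² = 0.231. df = 2, critical = 4.605. Fail to reject H₀.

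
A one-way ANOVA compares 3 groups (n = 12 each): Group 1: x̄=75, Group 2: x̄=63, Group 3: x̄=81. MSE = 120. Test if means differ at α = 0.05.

Grand mean = 73.0. SS_between = 2016.0, MS_between = 1008.0. F = 8.4, F_crit ≈ 3.285. Reject H₀.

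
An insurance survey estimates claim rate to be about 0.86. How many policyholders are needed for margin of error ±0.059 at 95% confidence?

n = z²p(1-p)/E² = 1.96²×0.86×0.14/0.059² = 132.9 → n = 133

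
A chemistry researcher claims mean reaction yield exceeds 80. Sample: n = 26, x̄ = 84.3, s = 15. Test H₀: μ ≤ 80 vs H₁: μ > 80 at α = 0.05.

t = (84.3 - 80)/(15/√26) = 1.462, df = 25. Critical t = 1.708. Fail to reject H₀.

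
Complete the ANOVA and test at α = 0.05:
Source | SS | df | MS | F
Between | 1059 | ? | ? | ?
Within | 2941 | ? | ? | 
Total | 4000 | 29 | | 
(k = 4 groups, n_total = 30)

df_between = 3, df_within = 26. MS_between = 353.0, MS_within = 113.12. F = 3.121, F_crit ≈ 2.975. Reject H₀.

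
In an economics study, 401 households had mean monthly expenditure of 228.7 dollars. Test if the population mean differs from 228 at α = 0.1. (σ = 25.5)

z = (x̄ - μ₀)/(σ/√n) = (228.7 - 228)/(25.5/√401) = 0.55. Critical value: ±1.645. Since |0.55| ≤ 1.645, Fail to reject H₀.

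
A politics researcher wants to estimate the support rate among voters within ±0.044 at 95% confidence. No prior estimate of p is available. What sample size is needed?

Conservative approach: use p = 0.5 (maximizes p(1-p) = 0.25). n = z²(0.25)/E² = 1.96²×0.25/0.044² = 496.1 → n = 497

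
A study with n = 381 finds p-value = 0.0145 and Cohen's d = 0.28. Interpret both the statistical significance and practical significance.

Statistically significant (p = 0.0145 < 0.05). Cohen's d = 0.28 indicates a small effect size. Both statistical and practical significance should be considered.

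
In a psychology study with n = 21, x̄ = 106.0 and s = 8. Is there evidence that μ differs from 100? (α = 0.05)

t = (x̄ - μ₀)/(s/√n) = (106.0 - 100)/(8/√21) = 3.437. df = 20, critical t = ±2.086. Reject H₀.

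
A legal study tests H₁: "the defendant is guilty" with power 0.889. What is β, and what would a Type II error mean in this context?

β = 1 - power = 1 - 0.889 = 0.111. A Type II error is failing to reject H₀ when H₀ is false (false negative) — here, failing to conclude that the defendant is guilty when in fact it is true. Consequence: acquitting a guilty person.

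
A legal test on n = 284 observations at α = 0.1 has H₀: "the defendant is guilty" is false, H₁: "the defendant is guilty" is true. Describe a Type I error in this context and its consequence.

Type I error: rejecting H₀ when it is true — concluding that the defendant is guilty when in fact it is not. Consequence: convicting an innocent person.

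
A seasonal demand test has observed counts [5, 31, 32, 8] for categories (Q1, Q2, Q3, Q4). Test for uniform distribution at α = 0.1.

Expected = 19 each. χ² = Σ(O-E)²/E = 33.158. df = 3, critical value = 6.251. Reject H₀.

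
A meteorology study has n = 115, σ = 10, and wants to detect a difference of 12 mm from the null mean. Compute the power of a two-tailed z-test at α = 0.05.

SE = σ/√n = 10/√115 = 0.933. Non-centrality λ = d/SE = 12/0.933 = 12.869. Power ≈ Φ(λ - z_{α/2}) = Φ(12.869 - 1.96) = Φ(10.909) = 1.0.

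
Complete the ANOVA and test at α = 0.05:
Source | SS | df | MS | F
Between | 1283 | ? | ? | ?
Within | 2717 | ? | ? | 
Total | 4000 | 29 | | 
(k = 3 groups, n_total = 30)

df_between = 2, df_within = 27. MS_between = 641.5, MS_within = 100.63. F = 6.375, F_crit ≈ 3.354. Reject H₀.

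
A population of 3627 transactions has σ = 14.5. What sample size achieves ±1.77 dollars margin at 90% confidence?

Without FPC: n₀ = (1.645×14.5/1.77)² = 181.602. With FPC: n = n₀N/(n₀+N-1) = 173.0 → n = 173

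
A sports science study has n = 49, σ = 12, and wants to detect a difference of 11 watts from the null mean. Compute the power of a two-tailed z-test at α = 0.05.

SE = σ/√n = 12/√49 = 1.714. Non-centrality λ = d/SE = 11/1.714 = 6.417. Power ≈ Φ(λ - z_{α/2}) = Φ(6.417 - 1.96) = Φ(4.457) = 1.0.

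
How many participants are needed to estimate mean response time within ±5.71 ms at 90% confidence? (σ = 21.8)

n = (z*σ/E)² = (1.645×21.8/5.71)² = 39.4 → n = 40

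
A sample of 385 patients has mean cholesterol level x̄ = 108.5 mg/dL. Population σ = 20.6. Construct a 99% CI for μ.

CI = x̄ ± z*(σ/√n) = 108.5 ± 2.576(20.6/√385) = 108.5 ± 2.7 = (105.8, 111.2)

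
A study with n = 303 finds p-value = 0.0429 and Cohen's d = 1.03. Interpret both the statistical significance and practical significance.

Statistically significant (p = 0.0429 < 0.05). Cohen's d = 1.03 indicates a large effect size. Both statistical and practical significance should be considered.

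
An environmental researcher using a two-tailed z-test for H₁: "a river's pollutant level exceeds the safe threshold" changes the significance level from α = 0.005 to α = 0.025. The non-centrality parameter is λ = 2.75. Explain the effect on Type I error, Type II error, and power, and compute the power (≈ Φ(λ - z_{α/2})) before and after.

Increasing α from 0.005 to 0.025:
• Type I error rate increases (α is the Type I rate by definition).
• Critical value moves from z_{α/2} = 2.807 to 2.241, so power = Φ(λ - z_{α/2}) goes from Φ(2.75 - 2.807) = 0.477 to Φ(2.75 - 2.241) = 0.695.
• Type II error rate β = 1 - power therefore decreases (0.523 → 0.305).
Appropriate when false negatives are costly — here, allowing unsafe pollution to continue.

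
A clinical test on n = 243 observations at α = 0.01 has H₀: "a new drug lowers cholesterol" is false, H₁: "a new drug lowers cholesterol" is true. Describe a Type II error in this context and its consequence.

Type II error: failing to reject H₀ when it is false — concluding that a new drug lowers cholesterol is not supported when in fact it is. Consequence: shelving an effective drug — patients miss out on a treatment that would have helped.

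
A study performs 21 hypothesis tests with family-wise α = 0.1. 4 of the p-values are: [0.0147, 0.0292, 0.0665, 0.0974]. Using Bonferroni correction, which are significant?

Bonferroni α = 0.1/21 = 0.00476. None of the given p-values are significant.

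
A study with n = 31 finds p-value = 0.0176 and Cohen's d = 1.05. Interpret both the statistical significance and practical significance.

Statistically significant (p = 0.0176 < 0.05). Cohen's d = 1.05 indicates a large effect size. Both statistical and practical significance should be considered.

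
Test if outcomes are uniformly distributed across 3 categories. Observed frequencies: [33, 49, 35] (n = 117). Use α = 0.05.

Expected = 39 each. χ² = Σ(O-E)²/E = 3.897. df = 2, critical value = 5.991. Fail to reject H₀.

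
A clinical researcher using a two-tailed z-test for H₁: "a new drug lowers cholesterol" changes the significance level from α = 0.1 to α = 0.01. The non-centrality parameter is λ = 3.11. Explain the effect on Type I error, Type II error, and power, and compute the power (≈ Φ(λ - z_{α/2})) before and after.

Decreasing α from 0.1 to 0.01:
• Type I error rate decreases (α is the Type I rate by definition).
• Critical value moves from z_{α/2} = 1.645 to 2.576, so power = Φ(λ - z_{α/2}) goes from Φ(3.11 - 1.645) = 0.929 to Φ(3.11 - 2.576) = 0.703.
• Type II error rate β = 1 - power therefore increases (0.071 → 0.297).
Appropriate when false positives are costly — here, approving an ineffective drug — patients take a useless medication and may skip effective alternatives.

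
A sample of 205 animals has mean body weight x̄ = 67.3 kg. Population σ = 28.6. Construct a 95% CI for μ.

CI = x̄ ± z*(σ/√n) = 67.3 ± 1.96(28.6/√205) = 67.3 ± 3.92 = (63.38, 71.22)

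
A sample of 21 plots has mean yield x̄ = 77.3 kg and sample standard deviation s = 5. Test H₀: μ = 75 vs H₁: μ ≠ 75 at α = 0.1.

t = (x̄ - μ₀)/(s/√n) = (77.3 - 75)/(5/√21) = 2.108. df = 20, critical t = ±1.725. Reject H₀.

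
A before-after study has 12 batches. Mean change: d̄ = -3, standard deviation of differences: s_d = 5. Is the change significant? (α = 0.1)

t = d̄/(s_d/√n) = -3/(5/√12) = -2.078. df = 11, critical t = ±1.796. Reject H₀.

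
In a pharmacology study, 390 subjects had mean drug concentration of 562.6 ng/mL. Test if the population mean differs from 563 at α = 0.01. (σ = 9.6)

z = (x̄ - μ₀)/(σ/√n) = (562.6 - 563)/(9.6/√390) = -0.823. Critical value: ±2.576. Since |-0.823| ≤ 2.576, Fail to reject H₀.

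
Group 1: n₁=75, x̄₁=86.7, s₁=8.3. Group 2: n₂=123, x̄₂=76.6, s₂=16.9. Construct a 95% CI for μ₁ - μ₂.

Difference = 10.1. SE = √(8.3²/75 + 16.9²/123) = 1.8. CI = (6.57, 13.63)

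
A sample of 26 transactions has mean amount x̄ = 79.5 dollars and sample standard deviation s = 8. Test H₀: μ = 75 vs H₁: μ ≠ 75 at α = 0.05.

t = (x̄ - μ₀)/(s/√n) = (79.5 - 75)/(8/√26) = 2.868. df = 25, critical t = ±2.06. Reject H₀.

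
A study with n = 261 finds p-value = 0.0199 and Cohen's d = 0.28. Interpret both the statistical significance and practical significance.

Statistically significant (p = 0.0199 < 0.05). Cohen's d = 0.28 indicates a small effect size. Both statistical and practical significance should be considered.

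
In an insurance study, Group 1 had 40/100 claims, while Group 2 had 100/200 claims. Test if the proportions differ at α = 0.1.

p̂₁ = 0.4, p̂₂ = 0.5, pooled p̂ = 0.467. z = -1.637. Critical: ±1.645. Fail to reject H₀.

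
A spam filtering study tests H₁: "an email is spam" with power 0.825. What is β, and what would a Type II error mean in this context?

β = 1 - power = 1 - 0.825 = 0.175. A Type II error is failing to reject H₀ when H₀ is false (false negative) — here, failing to conclude that an email is spam when in fact it is true. Consequence: a spam email lands in the inbox.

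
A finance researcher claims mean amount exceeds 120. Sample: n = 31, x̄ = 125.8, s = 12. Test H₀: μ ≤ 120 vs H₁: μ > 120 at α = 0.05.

t = (125.8 - 120)/(12/√31) = 2.691, df = 30. Critical t = 1.697. Reject H₀.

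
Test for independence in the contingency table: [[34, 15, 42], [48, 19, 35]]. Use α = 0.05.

χ² = 2.88. df = 2, critical = 5.991. Fail to reject H₀. No evidence of dependence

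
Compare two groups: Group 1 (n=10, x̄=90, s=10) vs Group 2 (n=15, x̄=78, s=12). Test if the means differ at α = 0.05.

Pooled sp = 11.26. t = 2.611, df = 23. Critical t = ±2.069. Reject H₀.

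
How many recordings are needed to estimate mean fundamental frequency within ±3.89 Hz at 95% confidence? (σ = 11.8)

n = (z*σ/E)² = (1.96×11.8/3.89)² = 35.3 → n = 36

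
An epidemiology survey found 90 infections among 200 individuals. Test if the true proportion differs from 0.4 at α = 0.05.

p̂ = 0.45, p₀ = 0.4. z = (p̂ - p₀)/√(p₀(1-p₀)/n) = 1.443. Critical: ±1.96. Fail to reject H₀.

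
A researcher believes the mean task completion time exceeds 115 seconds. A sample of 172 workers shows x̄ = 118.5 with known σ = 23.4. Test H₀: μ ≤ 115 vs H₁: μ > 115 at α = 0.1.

z = 1.962. Critical value: 1.28. Reject H₀.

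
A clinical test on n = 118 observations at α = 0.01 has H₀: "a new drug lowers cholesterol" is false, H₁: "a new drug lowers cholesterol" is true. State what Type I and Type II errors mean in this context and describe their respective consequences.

Type I (false positive): concluding that a new drug lowers cholesterol when it is not — approving an ineffective drug — patients take a useless medication and may skip effective alternatives. Type II (false negative): failing to conclude that a new drug lowers cholesterol when it is — shelving an effective drug — patients miss out on a treatment that would have helped. Which is costlier depends on domain priorities and is a judgement call rather than a statistical fact.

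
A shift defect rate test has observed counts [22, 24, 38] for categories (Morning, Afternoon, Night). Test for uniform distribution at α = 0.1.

Expected = 28 each. χ² = Σ(O-E)²/E = 5.429. df = 2, critical value = 4.605. Reject H₀.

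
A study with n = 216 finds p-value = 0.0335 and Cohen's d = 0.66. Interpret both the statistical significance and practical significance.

Statistically significant (p = 0.0335 < 0.05). Cohen's d = 0.66 indicates a medium effect size. Both statistical and practical significance should be considered.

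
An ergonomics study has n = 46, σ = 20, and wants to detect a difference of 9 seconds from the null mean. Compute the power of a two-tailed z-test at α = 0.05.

SE = σ/√n = 20/√46 = 2.949. Non-centrality λ = d/SE = 9/2.949 = 3.052. Power ≈ Φ(λ - z_{α/2}) = Φ(3.052 - 1.96) = Φ(1.092) = 0.863.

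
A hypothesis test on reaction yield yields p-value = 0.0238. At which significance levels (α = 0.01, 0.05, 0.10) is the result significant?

p = 0.0238. Significant at: α = 0.05, 0.1.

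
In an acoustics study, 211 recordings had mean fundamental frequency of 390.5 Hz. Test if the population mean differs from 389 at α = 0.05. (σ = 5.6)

z = (x̄ - μ₀)/(σ/√n) = (390.5 - 389)/(5.6/√211) = 3.891. Critical value: ±1.96. Since |3.891| > 1.96, Reject H₀.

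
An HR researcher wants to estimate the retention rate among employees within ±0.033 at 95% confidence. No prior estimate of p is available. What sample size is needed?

Conservative approach: use p = 0.5 (maximizes p(1-p) = 0.25). n = z²(0.25)/E² = 1.96²×0.25/0.033² = 881.9 → n = 882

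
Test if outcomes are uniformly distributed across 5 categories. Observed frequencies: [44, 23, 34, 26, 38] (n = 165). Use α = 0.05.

Expected = 33 each. χ² = Σ(O-E)²/E = 8.97. df = 4, critical value = 9.488. Fail to reject H₀.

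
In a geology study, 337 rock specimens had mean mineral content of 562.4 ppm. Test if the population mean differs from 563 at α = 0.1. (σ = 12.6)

z = (x̄ - μ₀)/(σ/√n) = (562.4 - 563)/(12.6/√337) = -0.874. Critical value: ±1.645. Since |-0.874| ≤ 1.645, Fail to reject H₀.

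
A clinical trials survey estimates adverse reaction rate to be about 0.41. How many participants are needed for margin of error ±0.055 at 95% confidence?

n = z²p(1-p)/E² = 1.96²×0.41×0.59/0.055² = 307.2 → n = 308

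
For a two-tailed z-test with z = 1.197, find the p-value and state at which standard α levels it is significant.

p = 2·P(Z > |1.197|) = 2·(1 - Φ(1.197)) ≈ 0.2313. Not significant at any standard level.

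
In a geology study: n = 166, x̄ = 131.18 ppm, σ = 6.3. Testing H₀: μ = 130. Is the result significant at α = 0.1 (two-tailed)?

z = (131.18 - 130)/(6.3/√166) = 2.413. Since |z| > 1.645, significant at α = 0.1.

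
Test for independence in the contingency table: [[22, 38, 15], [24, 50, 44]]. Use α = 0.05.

χ² = 6.731. df = 2, critical = 5.991. Reject H₀. Variables are dependent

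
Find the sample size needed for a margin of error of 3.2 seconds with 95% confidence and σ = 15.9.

n = (z*σ/E)² = (1.96×15.9/3.2)² = 94.8 → n = 95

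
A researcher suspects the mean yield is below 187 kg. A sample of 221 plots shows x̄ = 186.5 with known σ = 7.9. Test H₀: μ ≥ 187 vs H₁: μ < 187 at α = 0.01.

z = -0.941. Critical value: -2.33. Fail to reject H₀.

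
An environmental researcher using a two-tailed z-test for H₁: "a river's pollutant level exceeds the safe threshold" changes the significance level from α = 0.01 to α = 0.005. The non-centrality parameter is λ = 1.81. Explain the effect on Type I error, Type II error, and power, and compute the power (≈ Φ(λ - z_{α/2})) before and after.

Decreasing α from 0.01 to 0.005:
• Type I error rate decreases (α is the Type I rate by definition).
• Critical value moves from z_{α/2} = 2.576 to 2.807, so power = Φ(λ - z_{α/2}) goes from Φ(1.81 - 2.576) = 0.222 to Φ(1.81 - 2.807) = 0.159.
• Type II error rate β = 1 - power therefore increases (0.778 → 0.841).
Appropriate when false positives are costly — here, shutting down a compliant factory unnecessarily.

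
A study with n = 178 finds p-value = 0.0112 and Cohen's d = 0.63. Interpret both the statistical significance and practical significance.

Statistically significant (p = 0.0112 < 0.05). Cohen's d = 0.63 indicates a medium effect size. Both statistical and practical significance should be considered.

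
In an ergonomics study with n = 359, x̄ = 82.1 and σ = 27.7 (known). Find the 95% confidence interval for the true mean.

CI = x̄ ± z*(σ/√n) = 82.1 ± 1.96(27.7/√359) = 82.1 ± 2.87 = (79.23, 84.97)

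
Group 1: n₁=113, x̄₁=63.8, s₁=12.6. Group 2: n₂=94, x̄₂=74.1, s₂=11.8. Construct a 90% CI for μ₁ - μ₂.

Difference = -10.3. SE = √(12.6²/113 + 11.8²/94) = 1.699. CI = (-13.09, -7.51)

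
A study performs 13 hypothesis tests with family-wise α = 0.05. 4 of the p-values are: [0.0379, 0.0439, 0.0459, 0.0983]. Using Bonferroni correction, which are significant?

Bonferroni α = 0.05/13 = 0.00385. None of the given p-values are significant.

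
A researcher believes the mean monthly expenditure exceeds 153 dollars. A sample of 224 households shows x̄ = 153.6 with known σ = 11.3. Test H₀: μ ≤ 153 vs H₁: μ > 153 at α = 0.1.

z = 0.795. Critical value: 1.28. Fail to reject H₀.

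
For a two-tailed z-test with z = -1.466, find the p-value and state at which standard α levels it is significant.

p = 2·P(Z > |-1.466|) = 2·(1 - Φ(1.466)) ≈ 0.1426. Not significant at any standard level.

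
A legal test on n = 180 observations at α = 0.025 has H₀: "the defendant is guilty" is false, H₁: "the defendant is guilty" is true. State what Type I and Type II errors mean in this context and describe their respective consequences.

Type I (false positive): concluding that the defendant is guilty when it is not — convicting an innocent person. Type II (false negative): failing to conclude that the defendant is guilty when it is — acquitting a guilty person. Which is costlier depends on domain priorities and is a judgement call rather than a statistical fact.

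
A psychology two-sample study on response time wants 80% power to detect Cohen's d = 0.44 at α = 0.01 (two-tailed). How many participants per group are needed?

z_{α/2} = 2.576, z_β = Φ⁻¹(0.8) = 0.842. For small effect (d = 0.44): n per group = 2(z_{α/2} + z_β)²/d² = 2(2.576 + 0.842)²/0.44² = 120.7 → 121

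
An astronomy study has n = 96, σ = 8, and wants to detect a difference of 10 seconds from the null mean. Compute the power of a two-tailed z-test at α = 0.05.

SE = σ/√n = 8/√96 = 0.816. Non-centrality λ = d/SE = 10/0.816 = 12.247. Power ≈ Φ(λ - z_{α/2}) = Φ(12.247 - 1.96) = Φ(10.287) = 1.0.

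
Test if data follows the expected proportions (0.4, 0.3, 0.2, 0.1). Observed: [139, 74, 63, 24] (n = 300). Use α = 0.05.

Expected: [120.0, 90.0, 60.0, 30.0]. χ² = 7.203. df = 3, critical = 7.815. Fail to reject H₀.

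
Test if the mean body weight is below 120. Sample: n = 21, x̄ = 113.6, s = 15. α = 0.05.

t = (113.6 - 120)/(15/√21) = -1.955, df = 20. Critical t = -1.725. Reject H₀.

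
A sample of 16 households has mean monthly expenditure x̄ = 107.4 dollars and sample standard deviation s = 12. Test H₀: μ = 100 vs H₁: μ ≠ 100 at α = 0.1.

t = (x̄ - μ₀)/(s/√n) = (107.4 - 100)/(12/√16) = 2.467. df = 15, critical t = ±1.753. Reject H₀.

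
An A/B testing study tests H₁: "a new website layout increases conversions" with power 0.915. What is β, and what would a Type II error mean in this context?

β = 1 - power = 1 - 0.915 = 0.085. A Type II error is failing to reject H₀ when H₀ is false (false negative) — here, failing to conclude that a new website layout increases conversions when in fact it is true. Consequence: discarding a layout that would have improved conversions — lost revenue.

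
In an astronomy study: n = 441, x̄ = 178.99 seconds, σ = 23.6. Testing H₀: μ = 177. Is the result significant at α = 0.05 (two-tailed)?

z = (178.99 - 177)/(23.6/√441) = 1.771. Since |z| ≤ 1.96, not significant at α = 0.05.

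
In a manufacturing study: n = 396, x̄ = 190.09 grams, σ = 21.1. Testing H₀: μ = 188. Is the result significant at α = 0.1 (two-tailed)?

z = (190.09 - 188)/(21.1/√396) = 1.971. Since |z| > 1.645, significant at α = 0.1.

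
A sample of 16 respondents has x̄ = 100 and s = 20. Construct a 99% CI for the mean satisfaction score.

CI = x̄ ± t*(s/√n) = 100 ± 2.947(20/√16) = (85.27, 114.73)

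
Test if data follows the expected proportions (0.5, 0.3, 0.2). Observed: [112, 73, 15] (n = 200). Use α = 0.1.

Expected: [100.0, 60.0, 40.0]. χ² = 19.882. df = 2, critical = 4.605. Reject H₀.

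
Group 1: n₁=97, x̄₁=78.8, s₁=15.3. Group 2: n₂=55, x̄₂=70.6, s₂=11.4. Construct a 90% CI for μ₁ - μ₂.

Difference = 8.2. SE = √(15.3²/97 + 11.4²/55) = 2.185. CI = (4.6, 11.8)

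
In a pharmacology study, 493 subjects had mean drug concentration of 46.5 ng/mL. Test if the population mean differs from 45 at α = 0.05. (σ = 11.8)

z = (x̄ - μ₀)/(σ/√n) = (46.5 - 45)/(11.8/√493) = 2.822. Critical value: ±1.96. Since |2.822| > 1.96, Reject H₀.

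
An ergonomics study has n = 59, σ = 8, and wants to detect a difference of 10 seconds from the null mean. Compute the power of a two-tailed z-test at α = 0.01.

SE = σ/√n = 8/√59 = 1.042. Non-centrality λ = d/SE = 10/1.042 = 9.601. Power ≈ Φ(λ - z_{α/2}) = Φ(9.601 - 2.576) = Φ(7.025) = 1.0.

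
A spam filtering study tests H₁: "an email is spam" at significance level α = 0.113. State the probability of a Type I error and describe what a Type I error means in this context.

P(Type I error) = α = 0.113. A Type I error is rejecting H₀ when H₀ is actually true (false positive) — here, concluding that an email is spam when in fact this is not the case. Consequence: a legitimate email is sent to the spam folder and the user misses it.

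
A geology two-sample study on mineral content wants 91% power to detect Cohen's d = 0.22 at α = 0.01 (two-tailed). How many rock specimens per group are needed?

z_{α/2} = 2.576, z_β = Φ⁻¹(0.91) = 1.341. For small effect (d = 0.22): n per group = 2(z_{α/2} + z_β)²/d² = 2(2.576 + 1.341)²/0.22² = 634.004 → 635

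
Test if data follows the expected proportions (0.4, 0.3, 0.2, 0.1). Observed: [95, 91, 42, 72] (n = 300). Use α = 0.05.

Expected: [120.0, 90.0, 60.0, 30.0]. χ² = 69.419. df = 3, critical = 7.815. Reject H₀.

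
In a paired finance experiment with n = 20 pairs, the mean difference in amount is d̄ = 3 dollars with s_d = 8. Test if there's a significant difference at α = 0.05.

t = d̄/(s_d/√n) = 3/(8/√20) = 1.677. df = 19, critical t = ±2.093. Fail to reject H₀.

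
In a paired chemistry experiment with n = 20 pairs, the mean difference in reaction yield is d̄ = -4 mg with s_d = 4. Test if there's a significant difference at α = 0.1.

t = d̄/(s_d/√n) = -4/(4/√20) = -4.472. df = 19, critical t = ±1.729. Reject H₀.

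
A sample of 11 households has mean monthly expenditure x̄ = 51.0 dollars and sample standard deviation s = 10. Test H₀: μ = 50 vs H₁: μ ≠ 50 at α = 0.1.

t = (x̄ - μ₀)/(s/√n) = (51.0 - 50)/(10/√11) = 0.332. df = 10, critical t = ±1.812. Fail to reject H₀.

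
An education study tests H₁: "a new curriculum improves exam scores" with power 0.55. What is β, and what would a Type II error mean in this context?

β = 1 - power = 1 - 0.55 = 0.45. A Type II error is failing to reject H₀ when H₀ is false (false negative) — here, failing to conclude that a new curriculum improves exam scores when in fact it is true. Consequence: keeping the old curriculum when the new one would have helped students.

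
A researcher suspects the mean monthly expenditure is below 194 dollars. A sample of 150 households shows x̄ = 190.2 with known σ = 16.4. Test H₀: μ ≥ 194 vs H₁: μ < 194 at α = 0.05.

z = -2.838. Critical value: -1.645. Reject H₀.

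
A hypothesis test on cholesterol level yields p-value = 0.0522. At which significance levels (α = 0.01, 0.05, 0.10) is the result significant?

p = 0.0522. Significant at: α = 0.1.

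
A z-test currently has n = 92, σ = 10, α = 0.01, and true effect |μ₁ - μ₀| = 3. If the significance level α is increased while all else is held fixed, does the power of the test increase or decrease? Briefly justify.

Power increases: a larger α lowers the critical value, so more of the H₁ sampling distribution falls in the rejection region.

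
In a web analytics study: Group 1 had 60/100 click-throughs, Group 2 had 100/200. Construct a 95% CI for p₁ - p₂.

p̂₁ = 0.6, p̂₂ = 0.5. Difference = 0.1. CI = (-0.018, 0.218)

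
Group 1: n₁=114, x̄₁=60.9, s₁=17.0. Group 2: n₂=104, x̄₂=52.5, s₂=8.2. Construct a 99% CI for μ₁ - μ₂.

Difference = 8.4. SE = √(17.0²/114 + 8.2²/104) = 1.784. CI = (3.81, 12.99)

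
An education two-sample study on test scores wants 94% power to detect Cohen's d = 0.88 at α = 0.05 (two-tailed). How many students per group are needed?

z_{α/2} = 1.96, z_β = Φ⁻¹(0.94) = 1.555. For large effect (d = 0.88): n per group = 2(z_{α/2} + z_β)²/d² = 2(1.96 + 1.555)²/0.88² = 31.9 → 32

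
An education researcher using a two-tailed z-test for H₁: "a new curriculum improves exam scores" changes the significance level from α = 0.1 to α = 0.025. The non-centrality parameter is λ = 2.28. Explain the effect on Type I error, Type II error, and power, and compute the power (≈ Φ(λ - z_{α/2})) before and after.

Decreasing α from 0.1 to 0.025:
• Type I error rate decreases (α is the Type I rate by definition).
• Critical value moves from z_{α/2} = 1.645 to 2.241, so power = Φ(λ - z_{α/2}) goes from Φ(2.28 - 1.645) = 0.737 to Φ(2.28 - 2.241) = 0.516.
• Type II error rate β = 1 - power therefore increases (0.263 → 0.484).
Appropriate when false positives are costly — here, adopting a curriculum that gives no real benefit — disruption for nothing.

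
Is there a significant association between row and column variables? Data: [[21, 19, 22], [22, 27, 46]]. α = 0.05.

χ² = 3.085. df = 2, critical = 5.991. Fail to reject H₀. No evidence of dependence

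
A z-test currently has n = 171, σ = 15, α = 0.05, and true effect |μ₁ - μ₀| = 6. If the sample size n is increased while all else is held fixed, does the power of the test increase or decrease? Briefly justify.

Power increases: a larger n shrinks the standard error σ/√n, moving the sampling distribution under H₁ further from the critical value.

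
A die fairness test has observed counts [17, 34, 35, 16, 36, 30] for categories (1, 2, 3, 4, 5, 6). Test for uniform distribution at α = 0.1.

Expected = 28 each. χ² = Σ(O-E)²/E = 14.929. df = 5, critical value = 9.236. Reject H₀.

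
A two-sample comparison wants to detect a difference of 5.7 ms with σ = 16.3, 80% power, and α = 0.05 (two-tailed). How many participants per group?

n per group = 2(z_α/2 + z_β)²σ²/d² = 2×(1.96 + 0.84)²×16.3²/5.7² = 128.2 → n = 129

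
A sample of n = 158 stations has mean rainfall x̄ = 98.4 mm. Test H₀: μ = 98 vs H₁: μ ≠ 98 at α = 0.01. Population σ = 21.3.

z = (x̄ - μ₀)/(σ/√n) = (98.4 - 98)/(21.3/√158) = 0.236. Critical value: ±2.576. Since |0.236| ≤ 2.576, Fail to reject H₀.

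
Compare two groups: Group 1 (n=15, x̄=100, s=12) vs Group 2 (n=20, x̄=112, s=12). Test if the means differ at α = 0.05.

Pooled sp = 12.0. t = -2.928, df = 33. Critical t = ±2.035. Reject H₀.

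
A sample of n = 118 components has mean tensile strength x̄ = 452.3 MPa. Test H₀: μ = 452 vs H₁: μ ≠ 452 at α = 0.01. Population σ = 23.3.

z = (x̄ - μ₀)/(σ/√n) = (452.3 - 452)/(23.3/√118) = 0.14. Critical value: ±2.576. Since |0.14| ≤ 2.576, Fail to reject H₀.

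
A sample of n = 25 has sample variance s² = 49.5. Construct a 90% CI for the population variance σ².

df = 24. χ²_{0.05} = 36.415, χ²_{0.95} = 13.848. CI for σ² = ((n-1)s²/χ²_{α/2}, (n-1)s²/χ²_{1-α/2}) = (24·49.5/36.415, 24·49.5/13.848) = (32.62, 85.79)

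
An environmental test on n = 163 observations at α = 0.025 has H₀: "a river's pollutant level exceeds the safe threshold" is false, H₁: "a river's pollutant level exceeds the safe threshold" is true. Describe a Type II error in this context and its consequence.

Type II error: failing to reject H₀ when it is false — concluding that a river's pollutant level exceeds the safe threshold is not supported when in fact it is. Consequence: allowing unsafe pollution to continue.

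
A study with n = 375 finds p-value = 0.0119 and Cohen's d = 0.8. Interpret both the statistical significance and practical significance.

Statistically significant (p = 0.0119 < 0.05). Cohen's d = 0.8 indicates a large effect size. Both statistical and practical significance should be considered.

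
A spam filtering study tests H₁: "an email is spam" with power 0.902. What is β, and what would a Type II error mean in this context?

β = 1 - power = 1 - 0.902 = 0.098. A Type II error is failing to reject H₀ when H₀ is false (false negative) — here, failing to conclude that an email is spam when in fact it is true. Consequence: a spam email lands in the inbox.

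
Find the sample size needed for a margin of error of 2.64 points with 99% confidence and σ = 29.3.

n = (z*σ/E)² = (2.576×29.3/2.64)² = 817.4 → n = 818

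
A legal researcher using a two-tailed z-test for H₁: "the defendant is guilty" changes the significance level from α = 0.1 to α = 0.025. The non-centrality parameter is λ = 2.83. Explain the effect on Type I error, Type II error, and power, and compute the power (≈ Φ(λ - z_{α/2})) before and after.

Decreasing α from 0.1 to 0.025:
• Type I error rate decreases (α is the Type I rate by definition).
• Critical value moves from z_{α/2} = 1.645 to 2.241, so power = Φ(λ - z_{α/2}) goes from Φ(2.83 - 1.645) = 0.882 to Φ(2.83 - 2.241) = 0.722.
• Type II error rate β = 1 - power therefore increases (0.118 → 0.278).
Appropriate when false positives are costly — here, convicting an innocent person.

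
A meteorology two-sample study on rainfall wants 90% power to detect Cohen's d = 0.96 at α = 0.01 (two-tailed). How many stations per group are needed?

z_{α/2} = 2.576, z_β = Φ⁻¹(0.9) = 1.282. For large effect (d = 0.96): n per group = 2(z_{α/2} + z_β)²/d² = 2(2.576 + 1.282)²/0.96² = 32.3 → 33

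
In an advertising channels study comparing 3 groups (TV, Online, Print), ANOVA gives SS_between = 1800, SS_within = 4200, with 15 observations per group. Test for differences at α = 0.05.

df_between = 2, df_within = 42. F = MS_between/MS_within = 900.0/100.0 = 9.0. F_crit ≈ 3.22. Reject H₀. At least one mean differs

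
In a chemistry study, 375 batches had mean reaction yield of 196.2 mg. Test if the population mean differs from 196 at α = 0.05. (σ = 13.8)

z = (x̄ - μ₀)/(σ/√n) = (196.2 - 196)/(13.8/√375) = 0.281. Critical value: ±1.96. Since |0.281| ≤ 1.96, Fail to reject H₀.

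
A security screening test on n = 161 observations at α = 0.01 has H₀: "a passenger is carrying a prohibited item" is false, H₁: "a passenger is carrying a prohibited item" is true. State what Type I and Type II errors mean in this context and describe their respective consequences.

Type I (false positive): concluding that a passenger is carrying a prohibited item when it is not — detaining an innocent passenger — delay and inconvenience. Type II (false negative): failing to conclude that a passenger is carrying a prohibited item when it is — letting a prohibited item through — security breach. Which is costlier depends on domain priorities and is a judgement call rather than a statistical fact.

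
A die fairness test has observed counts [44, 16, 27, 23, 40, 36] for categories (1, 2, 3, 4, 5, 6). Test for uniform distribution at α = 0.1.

Expected = 31 each. χ² = Σ(O-E)²/E = 18.71. df = 5, critical value = 9.236. Reject H₀.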